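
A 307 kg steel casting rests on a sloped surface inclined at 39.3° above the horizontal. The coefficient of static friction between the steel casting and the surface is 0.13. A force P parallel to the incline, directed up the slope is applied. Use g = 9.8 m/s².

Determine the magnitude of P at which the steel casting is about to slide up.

At impending motion up the slope, friction acts down-slope at its limit: f = μ_s N.
P is parallel to the surface, so N = m g cos θ = 2330 N.
Along the incline: P = m g sin θ + μ_s N = 1910 + 0.13×2330 = 2210 N.

P ≈ 2210 N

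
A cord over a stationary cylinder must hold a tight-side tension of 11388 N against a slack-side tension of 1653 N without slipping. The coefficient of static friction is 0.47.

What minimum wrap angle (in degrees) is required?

β_min ≈ 235°

T₂/T₁ = e^{μβ} → β = ln(T₂/T₁)/μ.
β = ln(11388/1653)/0.47 = 1.93/0.47 = 4.106 rad.
In degrees: β = 4.106 × 180/π = 235°.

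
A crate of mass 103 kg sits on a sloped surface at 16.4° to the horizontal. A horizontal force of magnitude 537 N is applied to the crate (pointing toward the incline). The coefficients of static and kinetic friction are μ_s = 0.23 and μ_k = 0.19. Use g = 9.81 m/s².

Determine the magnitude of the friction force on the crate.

Normal direction: N = m g cos θ + P sin θ = 1121 N.
Parallel to the incline: P cos θ − m g sin θ = 515.2 − 285.3 = 229.9 N; the friction needed to balance this is 229.9 N acting down the slope.
Maximum static friction: μ_s N = 0.23 × 1121 = 257.8 N.
Since 229.9 N is within the 257.8 N limit, the crate stays put and friction is exactly 230 N.

f ≈ 230 N (down the incline)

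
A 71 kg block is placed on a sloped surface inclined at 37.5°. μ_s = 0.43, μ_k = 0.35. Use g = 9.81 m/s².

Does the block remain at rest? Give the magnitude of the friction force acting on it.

N = m g cos θ = 553 N.
Down-slope weight component: m g sin θ = 424 N.
μ_s N = 238 N.
424 > 238 N, so it slides; kinetic friction f = μ_k N = 0.35×553 = 193 N.

f ≈ 193 N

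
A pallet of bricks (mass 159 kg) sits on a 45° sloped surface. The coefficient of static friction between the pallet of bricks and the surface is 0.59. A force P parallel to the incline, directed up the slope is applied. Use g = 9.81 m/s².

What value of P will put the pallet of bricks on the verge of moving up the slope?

P ≈ 1750 N

At impending motion up the slope, friction acts down-slope at its limit: f = μ_s N.
P is parallel to the surface, so N = m g cos θ = 1100 N.
Along the incline: P = m g sin θ + μ_s N = 1100 + 0.59×1100 = 1750 N.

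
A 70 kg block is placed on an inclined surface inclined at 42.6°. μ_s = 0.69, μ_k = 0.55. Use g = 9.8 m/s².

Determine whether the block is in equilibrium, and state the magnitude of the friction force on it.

f ≈ 278 N

N = m g cos θ = 505 N.
Down-slope weight component: m g sin θ = 464 N.
μ_s N = 348 N.
464 > 348 N, so it slides; kinetic friction f = μ_k N = 0.55×505 = 278 N.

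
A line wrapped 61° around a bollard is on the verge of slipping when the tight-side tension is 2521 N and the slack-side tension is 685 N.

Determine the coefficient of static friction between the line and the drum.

μ ≈ 1.22

T₂/T₁ = e^{μβ} → μ = ln(T₂/T₁)/β.
β = 61° = 1.065 rad.
μ = ln(2521/685)/1.065 = ln(3.68)/1.065 = 1.22.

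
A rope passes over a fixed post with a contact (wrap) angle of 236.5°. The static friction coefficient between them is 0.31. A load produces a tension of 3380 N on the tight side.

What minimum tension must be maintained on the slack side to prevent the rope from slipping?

Capstan equation at impending slip: T_tight/T_slack = e^{μβ}.
β = 236.5° = 4.128 rad; e^{μβ} = e^{0.31×4.128} = 3.595.
T_slack = T_tight / e^{μβ} = 3380 / 3.595 = 940 N.

T_min ≈ 940 N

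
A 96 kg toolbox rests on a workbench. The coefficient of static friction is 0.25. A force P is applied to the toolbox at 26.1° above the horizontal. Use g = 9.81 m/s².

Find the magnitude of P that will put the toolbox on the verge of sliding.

N = m g − P sin α (the pull lifts the toolbox).
At impending slip, P cos α = μ_s N = μ_s (m g − P sin α).
Solving: P (cos α + μ_s sin α) = μ_s m g → P = 0.25×942/(cos 26.1° + 0.25 sin 26.1°) = 235/1.008 = 234 N.

P ≈ 234 N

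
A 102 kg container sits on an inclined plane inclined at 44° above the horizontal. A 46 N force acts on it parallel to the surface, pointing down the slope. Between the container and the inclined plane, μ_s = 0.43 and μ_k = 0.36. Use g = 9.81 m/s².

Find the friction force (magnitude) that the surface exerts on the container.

f ≈ 259 N (up the incline)

Normal force: N = m g cos θ = 102 × 9.81 × cos 44° = 719.8 N.
The friction needed for equilibrium is m g sin θ + P = 695.1 + 46 = 741.1 N, measured positive up-slope.
Static friction can supply at most μ_s N = 309.5 N.
Since |741.1| > 309.5 N, static friction cannot hold it; the container slides down the incline and kinetic friction applies: f = μ_k N = 0.36 × 719.8 = 259 N.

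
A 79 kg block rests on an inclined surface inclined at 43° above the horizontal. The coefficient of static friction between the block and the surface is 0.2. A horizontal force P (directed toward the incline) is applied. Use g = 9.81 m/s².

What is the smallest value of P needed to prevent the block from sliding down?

The block tends to slide down (tan θ > μ_s), so at the point of impending slip friction acts up-slope at its limit: f = μ_s N.
Perpendicular to the incline: N = m g cos θ + P sin θ.
Along the incline: P cos θ + μ_s N = m g sin θ, i.e. P cos θ + μ_s (m g cos θ + P sin θ) = m g sin θ.
Solving, P (cos θ + μ_s sin θ) = m g (sin θ − μ_s cos θ), so P = 775×0.5357/0.8678 = 478 N.

P_min ≈ 478 N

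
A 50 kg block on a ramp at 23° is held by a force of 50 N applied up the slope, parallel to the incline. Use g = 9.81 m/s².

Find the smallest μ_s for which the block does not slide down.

μ_s,min ≈ 0.314

N = m g cos θ = 451.5 N.
Friction must make up the shortfall along the incline: f = m g sin θ − P = 191.7 − 50 = 141.7 N.
At the threshold f = μ_s N, so μ_s,min = 141.7/451.5 = 0.314.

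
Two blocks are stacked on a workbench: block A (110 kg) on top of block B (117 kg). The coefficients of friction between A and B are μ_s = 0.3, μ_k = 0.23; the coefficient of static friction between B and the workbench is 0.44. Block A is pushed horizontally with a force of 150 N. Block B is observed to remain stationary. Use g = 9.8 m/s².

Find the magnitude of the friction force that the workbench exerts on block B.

f ≈ 150 N

The normal force B exerts on A is simply A's weight, N₁ = 1078 N.
So the A–B interface can sustain at most μ_s N₁ = 323.4 N of static friction.
Since P = 150 N ≤ 323.4 N, A does not slip on B; friction on A equals P = 150 N.
By Newton's third law B feels 150 N forward from A. With B stationary, the floor's static friction on B balances it: f₂ = 150 N (well within μ_s(m_A+m_B)g = 978.8 N).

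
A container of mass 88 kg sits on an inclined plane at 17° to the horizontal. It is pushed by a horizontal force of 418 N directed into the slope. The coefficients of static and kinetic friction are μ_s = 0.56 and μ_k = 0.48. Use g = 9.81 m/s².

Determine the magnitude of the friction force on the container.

Resolve perpendicular to the incline: N = m g cos θ + P sin θ = 88×9.81×cos 17° + 418×sin 17° = 947.8 N.
Along the incline, the net driving force (taking up-slope positive) is P cos θ − m g sin θ = 399.7 − 252.4 = 147.3 N, so equilibrium requires friction f = -147.3 N (down-slope).
The limit of static friction is μ_s N = 530.8 N.
|f_req| = 147.3 ≤ 530.8 N → the container is in equilibrium; friction equals the required value.

f ≈ 147 N (down the incline)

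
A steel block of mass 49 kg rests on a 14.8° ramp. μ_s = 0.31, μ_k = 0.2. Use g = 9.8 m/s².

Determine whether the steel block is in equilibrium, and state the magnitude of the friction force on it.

N = m g cos θ = 464 N.
Down-slope weight component: m g sin θ = 123 N.
μ_s N = 144 N.
123 ≤ 144 N, so it stays put; friction = 123 N.

f ≈ 123 N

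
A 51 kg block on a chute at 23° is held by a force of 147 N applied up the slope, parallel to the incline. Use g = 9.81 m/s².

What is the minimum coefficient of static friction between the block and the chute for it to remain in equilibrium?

μ_s,min ≈ 0.105

N = m g cos θ = 460.5 N.
Friction must make up the shortfall along the incline: f = m g sin θ − P = 195.5 − 147 = 48.49 N.
At the threshold f = μ_s N, so μ_s,min = 48.49/460.5 = 0.105.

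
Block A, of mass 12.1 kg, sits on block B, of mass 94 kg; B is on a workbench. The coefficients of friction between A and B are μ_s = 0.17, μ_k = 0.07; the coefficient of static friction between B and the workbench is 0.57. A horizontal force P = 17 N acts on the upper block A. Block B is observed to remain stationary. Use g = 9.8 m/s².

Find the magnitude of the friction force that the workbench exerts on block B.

f ≈ 17 N

Between the blocks, N₁ = m_A g = 118.6 N.
So the A–B interface can sustain at most μ_s N₁ = 20.16 N of static friction.
Since P = 17 N ≤ 20.16 N, A does not slip on B; friction on A equals P = 17 N.
B experiences an equal 17 N forward from A (third law). B is in equilibrium, so the floor supplies f₂ = 17 N of static friction (limit μ_s(m_A+m_B)g = 592.7 N, not exceeded).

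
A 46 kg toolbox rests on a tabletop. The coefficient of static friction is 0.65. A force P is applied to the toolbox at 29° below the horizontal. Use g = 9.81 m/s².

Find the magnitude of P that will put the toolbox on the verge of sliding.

N = m g + P sin α (the push presses the toolbox into the tabletop).
At impending slip, P cos α = μ_s N = μ_s (m g + P sin α).
Solving: P (cos α − μ_s sin α) = μ_s m g → P = 0.65×451/(cos 29° − 0.65 sin 29°) = 293/0.5595 = 524 N.

P ≈ 524 N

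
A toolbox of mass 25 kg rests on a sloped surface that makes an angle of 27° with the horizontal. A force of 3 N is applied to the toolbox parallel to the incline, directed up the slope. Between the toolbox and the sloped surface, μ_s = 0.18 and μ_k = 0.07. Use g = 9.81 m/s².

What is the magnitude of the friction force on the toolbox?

f ≈ 15.3 N (up the incline)

Perpendicular to the surface, N = m g cos θ = 25·9.81·cos 27° = 218.5 N.
For equilibrium along the incline the friction force must supply f = m g sin θ − P = 111.3 − 3 = 108.3 N (positive meaning up-slope).
Static friction can supply at most μ_s N = 39.33 N.
|108.3| exceeds 39.33 N, so the toolbox slips down-slope; friction is kinetic, f = μ_k N = 0.07×218.5 = 15.3 N.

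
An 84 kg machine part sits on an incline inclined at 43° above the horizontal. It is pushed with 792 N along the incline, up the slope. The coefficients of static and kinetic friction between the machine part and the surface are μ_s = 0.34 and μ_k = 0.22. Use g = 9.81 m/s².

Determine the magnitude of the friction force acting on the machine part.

Normal force: N = m g cos θ = 84 × 9.81 × cos 43° = 602.7 N.
For equilibrium along the incline the friction force must supply f = m g sin θ − P = 562 − 792 = -230 N (positive meaning up-slope).
Maximum static friction available: μ_s N = 0.34 × 602.7 = 204.9 N.
Since |-230| > 204.9 N, static friction cannot hold it; the machine part slides up the incline and kinetic friction applies: f = μ_k N = 0.22 × 602.7 = 133 N.

f ≈ 133 N (down the incline)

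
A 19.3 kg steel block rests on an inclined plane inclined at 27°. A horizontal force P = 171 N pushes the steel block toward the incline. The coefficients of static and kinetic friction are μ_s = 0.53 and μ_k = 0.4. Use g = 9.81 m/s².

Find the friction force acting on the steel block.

f ≈ 66.4 N (down the incline)

Normal direction: N = m g cos θ + P sin θ = 246.3 N.
Along the incline, the net driving force (taking up-slope positive) is P cos θ − m g sin θ = 152.4 − 85.96 = 66.41 N, so equilibrium requires friction f = -66.41 N (down-slope).
The limit of static friction is μ_s N = 130.6 N.
|f_req| = 66.41 ≤ 130.6 N → the steel block is in equilibrium; friction equals the required value.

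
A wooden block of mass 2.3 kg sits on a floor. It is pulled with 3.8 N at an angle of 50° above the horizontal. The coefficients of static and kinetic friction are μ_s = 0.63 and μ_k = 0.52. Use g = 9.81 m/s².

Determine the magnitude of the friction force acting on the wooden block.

f ≈ 2.44 N

Vertical equilibrium gives N = m g − P sin α = 19.65 N.
Horizontally, friction must balance P cos α = 2.443 N.
The static-friction limit is μ_s N = 12.38 N.
Since 2.443 N does not exceed the limit, the wooden block stays at rest and f = 2.44 N.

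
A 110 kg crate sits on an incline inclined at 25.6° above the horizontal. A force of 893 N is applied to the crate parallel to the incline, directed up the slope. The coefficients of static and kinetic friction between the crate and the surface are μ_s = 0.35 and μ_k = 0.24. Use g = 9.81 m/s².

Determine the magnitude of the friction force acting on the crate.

f ≈ 234 N (down the incline)

Normal force: N = m g cos θ = 110 × 9.81 × cos 25.6° = 973.2 N.
The friction needed for equilibrium is m g sin θ − P = 466.3 − 893 = -426.7 N, measured positive up-slope.
Static friction can supply at most μ_s N = 340.6 N.
|-426.7| exceeds 340.6 N, so the crate slips up-slope; friction is kinetic, f = μ_k N = 0.24×973.2 = 234 N.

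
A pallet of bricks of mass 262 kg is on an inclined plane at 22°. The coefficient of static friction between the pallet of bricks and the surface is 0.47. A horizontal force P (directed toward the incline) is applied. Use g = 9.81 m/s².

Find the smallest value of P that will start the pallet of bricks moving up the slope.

P ≈ 2770 N

At impending motion up the slope, friction acts down-slope at its limit: f = μ_s N.
Perpendicular to the incline: N = m g cos θ + P sin θ.
Along the incline: P cos θ = m g sin θ + μ_s N = m g sin θ + μ_s (m g cos θ + P sin θ).
Solving, P (cos θ − μ_s sin θ) = m g (sin θ + μ_s cos θ), so P = 262×9.81×(sin 22° + 0.47 cos 22°)/(cos 22° − 0.47 sin 22°) = 2570×0.8104/0.7511 = 2770 N.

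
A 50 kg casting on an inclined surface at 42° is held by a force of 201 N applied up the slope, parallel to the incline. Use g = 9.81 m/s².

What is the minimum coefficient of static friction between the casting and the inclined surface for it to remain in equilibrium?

N = m g cos θ = 364.5 N.
Friction must make up the shortfall along the incline: f = m g sin θ − P = 328.2 − 201 = 127.2 N.
At the threshold f = μ_s N, so μ_s,min = 127.2/364.5 = 0.349.

μ_s,min ≈ 0.349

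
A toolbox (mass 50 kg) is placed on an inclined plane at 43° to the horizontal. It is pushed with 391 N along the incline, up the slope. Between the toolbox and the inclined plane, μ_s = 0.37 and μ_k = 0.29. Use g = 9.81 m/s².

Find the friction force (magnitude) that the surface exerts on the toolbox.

f ≈ 56.5 N (down the incline)

The normal reaction is N = m g cos θ = 358.7 N.
The friction needed for equilibrium is m g sin θ − P = 334.5 − 391 = -56.48 N, measured positive up-slope.
Static friction can supply at most μ_s N = 132.7 N.
Since |-56.48| ≤ 132.7 N, no slip — friction simply equals what equilibrium demands.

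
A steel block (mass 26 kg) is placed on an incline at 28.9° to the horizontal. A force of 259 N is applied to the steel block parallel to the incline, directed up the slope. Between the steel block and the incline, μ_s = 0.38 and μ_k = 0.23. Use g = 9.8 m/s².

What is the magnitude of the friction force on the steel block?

Normal force: N = m g cos θ = 26 × 9.8 × cos 28.9° = 223.1 N.
Parallel to the incline, ΣF = 0 gives f = m g sin θ − P = 123.1 − 259 = -135.9 N (up-slope positive).
The static-friction ceiling is μ_s N = 0.38 × 223.1 = 84.77 N.
Since |-135.9| > 84.77 N, static friction cannot hold it; the steel block slides up the incline and kinetic friction applies: f = μ_k N = 0.23 × 223.1 = 51.3 N.

f ≈ 51.3 N (down the incline)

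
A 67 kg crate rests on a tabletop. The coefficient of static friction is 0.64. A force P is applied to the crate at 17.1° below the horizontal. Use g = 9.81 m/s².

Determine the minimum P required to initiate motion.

N = m g + P sin α (the push presses the crate into the tabletop).
At impending slip, P cos α = μ_s N = μ_s (m g + P sin α).
Solving: P (cos α − μ_s sin α) = μ_s m g → P = 0.64×657/(cos 17.1° − 0.64 sin 17.1°) = 421/0.7676 = 548 N.

P ≈ 548 N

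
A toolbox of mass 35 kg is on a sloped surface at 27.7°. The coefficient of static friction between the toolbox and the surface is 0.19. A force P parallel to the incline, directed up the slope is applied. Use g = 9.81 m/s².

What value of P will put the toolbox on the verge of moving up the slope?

P ≈ 217 N

At impending motion up the slope, friction acts down-slope at its limit: f = μ_s N.
P is parallel to the surface, so N = m g cos θ = 304 N.
Along the incline: P = m g sin θ + μ_s N = 160 + 0.19×304 = 217 N.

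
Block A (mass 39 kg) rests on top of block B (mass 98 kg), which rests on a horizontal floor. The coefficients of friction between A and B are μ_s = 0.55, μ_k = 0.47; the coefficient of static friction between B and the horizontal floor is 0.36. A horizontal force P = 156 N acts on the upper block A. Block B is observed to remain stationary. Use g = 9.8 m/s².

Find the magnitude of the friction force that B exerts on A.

f ≈ 156 N

Normal force at the A–B interface: N₁ = m_A g = 382.2 N.
So the A–B interface can sustain at most μ_s N₁ = 210.2 N of static friction.
P = 156 N is within that limit, so A and B move together (both at rest); the A–B friction is simply f₁ = P = 156 N.
B experiences an equal 156 N forward from A (third law). B is in equilibrium, so the floor supplies f₂ = 156 N of static friction (limit μ_s(m_A+m_B)g = 483.3 N, not exceeded).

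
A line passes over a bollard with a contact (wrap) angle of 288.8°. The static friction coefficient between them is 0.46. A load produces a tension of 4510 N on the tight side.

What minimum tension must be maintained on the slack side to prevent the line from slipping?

Capstan equation at impending slip: T_tight/T_slack = e^{μβ}.
β = 288.8° = 5.041 rad; e^{μβ} = e^{0.46×5.041} = 10.16.
T_slack = T_tight / e^{μβ} = 4510 / 10.16 = 444 N.

T_min ≈ 444 N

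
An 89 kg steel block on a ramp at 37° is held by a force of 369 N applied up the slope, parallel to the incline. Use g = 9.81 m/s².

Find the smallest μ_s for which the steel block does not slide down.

μ_s,min ≈ 0.224

N = m g cos θ = 697.3 N.
Friction must make up the shortfall along the incline: f = m g sin θ − P = 525.4 − 369 = 156.4 N.
At the threshold f = μ_s N, so μ_s,min = 156.4/697.3 = 0.224.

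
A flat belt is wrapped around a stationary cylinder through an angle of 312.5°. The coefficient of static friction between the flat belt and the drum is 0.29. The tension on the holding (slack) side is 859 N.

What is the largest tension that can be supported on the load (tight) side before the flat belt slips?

T_max ≈ 4180 N

At impending slip the capstan equation gives T₂/T₁ = e^{μβ} with β in radians.
β = 312.5° × π/180 = 5.454 rad.
e^{μβ} = e^{0.29×5.454} = 4.863.
T₂ = T₁ · e^{μβ} = 859 × 4.863 = 4180 N.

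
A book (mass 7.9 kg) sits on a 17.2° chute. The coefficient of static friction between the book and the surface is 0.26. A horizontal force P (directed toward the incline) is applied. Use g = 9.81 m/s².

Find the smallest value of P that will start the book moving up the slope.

P ≈ 48 N

At impending motion up the slope, friction acts down-slope at its limit: f = μ_s N.
Perpendicular to the incline: N = m g cos θ + P sin θ.
Along the incline: P cos θ = m g sin θ + μ_s N = m g sin θ + μ_s (m g cos θ + P sin θ).
Solving, P (cos θ − μ_s sin θ) = m g (sin θ + μ_s cos θ), so P = 7.9×9.81×(sin 17.2° + 0.26 cos 17.2°)/(cos 17.2° − 0.26 sin 17.2°) = 77.5×0.5441/0.8784 = 48 N.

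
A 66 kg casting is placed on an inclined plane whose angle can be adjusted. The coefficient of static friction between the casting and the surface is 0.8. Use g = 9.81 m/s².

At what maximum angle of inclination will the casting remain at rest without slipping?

θ_max ≈ 38.7°

At the slip threshold, m g sin θ = μ_s · m g cos θ, so tan θ = μ_s.
θ_max = arctan(0.8) = 38.7°.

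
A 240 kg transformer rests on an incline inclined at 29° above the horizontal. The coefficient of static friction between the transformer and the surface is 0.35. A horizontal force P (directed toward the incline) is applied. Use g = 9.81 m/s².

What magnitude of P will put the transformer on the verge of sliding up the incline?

At impending motion up the slope, friction acts down-slope at its limit: f = μ_s N.
Perpendicular to the incline: N = m g cos θ + P sin θ.
Along the incline: P cos θ = m g sin θ + μ_s N = m g sin θ + μ_s (m g cos θ + P sin θ).
Solving, P (cos θ − μ_s sin θ) = m g (sin θ + μ_s cos θ), so P = 240×9.81×(sin 29° + 0.35 cos 29°)/(cos 29° − 0.35 sin 29°) = 2350×0.7909/0.7049 = 2640 N.

P ≈ 2640 N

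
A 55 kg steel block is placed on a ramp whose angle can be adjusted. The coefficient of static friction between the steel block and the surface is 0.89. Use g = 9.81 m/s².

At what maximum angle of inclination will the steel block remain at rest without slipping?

At the slip threshold, m g sin θ = μ_s · m g cos θ, so tan θ = μ_s.
θ_max = arctan(0.89) = 41.7°.

θ_max ≈ 41.7°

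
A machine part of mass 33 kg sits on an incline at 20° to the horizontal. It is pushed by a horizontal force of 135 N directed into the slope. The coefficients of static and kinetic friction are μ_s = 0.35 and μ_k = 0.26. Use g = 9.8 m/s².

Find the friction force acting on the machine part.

The horizontal push has a component P sin θ into the surface, so N = m g cos θ + P sin θ = 303.9 + 46.17 = 350.1 N.
Parallel to the incline: P cos θ − m g sin θ = 126.9 − 110.6 = 16.25 N; the friction needed to balance this is 16.25 N acting down the slope.
Maximum static friction: μ_s N = 0.35 × 350.1 = 122.5 N.
Since 16.25 N is within the 122.5 N limit, the machine part stays put and friction is exactly 16.2 N.

f ≈ 16.2 N (down the incline)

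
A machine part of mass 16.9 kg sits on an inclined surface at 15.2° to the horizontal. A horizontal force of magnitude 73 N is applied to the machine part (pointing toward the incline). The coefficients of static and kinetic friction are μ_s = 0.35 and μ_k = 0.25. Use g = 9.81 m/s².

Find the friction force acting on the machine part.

The horizontal push has a component P sin θ into the surface, so N = m g cos θ + P sin θ = 160 + 19.14 = 179.1 N.
Along the incline, the net driving force (taking up-slope positive) is P cos θ − m g sin θ = 70.45 − 43.47 = 26.98 N, so equilibrium requires friction f = -26.98 N (down-slope).
Maximum static friction: μ_s N = 0.35 × 179.1 = 62.7 N.
Since 26.98 N is within the 62.7 N limit, the machine part stays put and friction is exactly 27 N.

f ≈ 27 N (down the incline)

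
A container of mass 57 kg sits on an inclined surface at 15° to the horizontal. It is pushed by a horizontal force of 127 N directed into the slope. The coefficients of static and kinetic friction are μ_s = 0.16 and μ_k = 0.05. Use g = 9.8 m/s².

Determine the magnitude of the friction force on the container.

f ≈ 21.9 N (up the incline)

Resolve perpendicular to the incline: N = m g cos θ + P sin θ = 57×9.8×cos 15° + 127×sin 15° = 572.4 N.
Parallel to the incline: P cos θ − m g sin θ = 122.7 − 144.6 = -21.9 N; the friction needed to balance this is 21.9 N acting up the slope.
Maximum static friction: μ_s N = 0.16 × 572.4 = 91.59 N.
|f_req| = 21.9 ≤ 91.59 N → the container is in equilibrium; friction equals the required value.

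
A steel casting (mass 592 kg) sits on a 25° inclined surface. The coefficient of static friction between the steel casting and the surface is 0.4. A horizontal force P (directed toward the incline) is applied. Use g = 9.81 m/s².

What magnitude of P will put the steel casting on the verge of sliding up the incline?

P ≈ 6180 N

At impending motion up the slope, friction acts down-slope at its limit: f = μ_s N.
Perpendicular to the incline: N = m g cos θ + P sin θ.
Along the incline: P cos θ = m g sin θ + μ_s N = m g sin θ + μ_s (m g cos θ + P sin θ).
Solving, P (cos θ − μ_s sin θ) = m g (sin θ + μ_s cos θ), so P = 592×9.81×(sin 25° + 0.4 cos 25°)/(cos 25° − 0.4 sin 25°) = 5810×0.7851/0.7373 = 6180 N.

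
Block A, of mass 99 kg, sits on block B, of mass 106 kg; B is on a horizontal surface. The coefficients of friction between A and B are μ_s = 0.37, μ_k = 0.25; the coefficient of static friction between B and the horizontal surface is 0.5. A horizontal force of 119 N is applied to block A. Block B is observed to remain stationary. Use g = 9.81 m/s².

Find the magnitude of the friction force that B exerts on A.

f ≈ 119 N

Normal force at the A–B interface: N₁ = m_A g = 971.2 N.
Maximum static friction on A from B: μ_s N₁ = 0.37×971.2 = 359.3 N.
Since P = 119 N ≤ 359.3 N, A does not slip on B; friction on A equals P = 119 N.
By Newton's third law B feels 119 N forward from A. With B stationary, the floor's static friction on B balances it: f₂ = 119 N (well within μ_s(m_A+m_B)g = 1006 N).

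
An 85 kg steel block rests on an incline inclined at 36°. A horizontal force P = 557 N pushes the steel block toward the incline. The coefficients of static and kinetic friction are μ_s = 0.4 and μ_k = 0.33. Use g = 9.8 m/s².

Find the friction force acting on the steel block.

Resolve perpendicular to the incline: N = m g cos θ + P sin θ = 85×9.8×cos 36° + 557×sin 36° = 1001 N.
Along the incline, the net driving force (taking up-slope positive) is P cos θ − m g sin θ = 450.6 − 489.6 = -39 N, so equilibrium requires friction f = 39 N (up-slope).
The limit of static friction is μ_s N = 400.5 N.
Since 39 N is within the 400.5 N limit, the steel block stays put and friction is exactly 39 N.

f ≈ 39 N (up the incline)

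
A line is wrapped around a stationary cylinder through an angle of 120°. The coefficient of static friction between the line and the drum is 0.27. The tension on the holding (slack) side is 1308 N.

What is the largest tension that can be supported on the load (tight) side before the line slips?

At impending slip the capstan equation gives T₂/T₁ = e^{μβ} with β in radians.
β = 120° × π/180 = 2.094 rad.
e^{μβ} = e^{0.27×2.094} = 1.76.
T₂ = T₁ · e^{μβ} = 1308 × 1.76 = 2300 N.

T_max ≈ 2300 N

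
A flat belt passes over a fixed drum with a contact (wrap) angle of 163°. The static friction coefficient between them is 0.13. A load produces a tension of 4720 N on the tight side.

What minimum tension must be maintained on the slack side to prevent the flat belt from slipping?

T_min ≈ 3260 N

Capstan equation at impending slip: T_tight/T_slack = e^{μβ}.
β = 163° = 2.845 rad; e^{μβ} = e^{0.13×2.845} = 1.447.
T_slack = T_tight / e^{μβ} = 4720 / 1.447 = 3260 N.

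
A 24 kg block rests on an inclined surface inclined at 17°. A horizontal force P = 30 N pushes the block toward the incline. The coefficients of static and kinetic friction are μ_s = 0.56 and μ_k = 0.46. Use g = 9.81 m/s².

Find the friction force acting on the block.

f ≈ 40.1 N (up the incline)

Normal direction: N = m g cos θ + P sin θ = 233.9 N.
Along the incline, the net driving force (taking up-slope positive) is P cos θ − m g sin θ = 28.69 − 68.84 = -40.15 N, so equilibrium requires friction f = 40.15 N (up-slope).
The limit of static friction is μ_s N = 131 N.
Since 40.15 N is within the 131 N limit, the block stays put and friction is exactly 40.1 N.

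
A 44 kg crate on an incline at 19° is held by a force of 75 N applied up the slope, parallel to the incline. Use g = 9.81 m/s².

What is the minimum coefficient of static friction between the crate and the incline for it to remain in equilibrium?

μ_s,min ≈ 0.161

N = m g cos θ = 408.1 N.
Friction must make up the shortfall along the incline: f = m g sin θ − P = 140.5 − 75 = 65.53 N.
At the threshold f = μ_s N, so μ_s,min = 65.53/408.1 = 0.161.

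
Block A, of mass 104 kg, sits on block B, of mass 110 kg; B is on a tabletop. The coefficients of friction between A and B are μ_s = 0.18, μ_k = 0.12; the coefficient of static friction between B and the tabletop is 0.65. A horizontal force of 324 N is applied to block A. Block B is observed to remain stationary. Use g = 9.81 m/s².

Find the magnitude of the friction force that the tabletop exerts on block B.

f ≈ 122 N

Between the blocks, N₁ = m_A g = 1020 N.
Maximum static friction on A from B: μ_s N₁ = 0.18×1020 = 183.6 N.
Since P = 324 N > 183.6 N, A slides on B; the A–B friction is kinetic: f₁ = μ_k N₁ = 0.12×1020 = 122 N.
By Newton's third law B feels 122 N forward from A. With B stationary, the floor's static friction on B balances it: f₂ = 122 N (well within μ_s(m_A+m_B)g = 1365 N).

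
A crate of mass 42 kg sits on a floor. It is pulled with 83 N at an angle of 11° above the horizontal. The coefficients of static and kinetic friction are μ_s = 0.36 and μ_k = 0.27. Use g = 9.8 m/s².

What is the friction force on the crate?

N = m g − P sin α = 411.6 − 83×sin 11° = 395.8 N.
For equilibrium, f = P cos α = 83×cos 11° = 81.48 N.
The static-friction limit is μ_s N = 142.5 N.
81.48 ≤ 142.5 N → static; friction equals the required 81.5 N.

f ≈ 81.5 N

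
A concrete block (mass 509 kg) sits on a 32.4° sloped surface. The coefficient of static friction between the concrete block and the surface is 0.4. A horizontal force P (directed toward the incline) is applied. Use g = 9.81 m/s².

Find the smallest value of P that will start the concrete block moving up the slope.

At impending motion up the slope, friction acts down-slope at its limit: f = μ_s N.
Perpendicular to the incline: N = m g cos θ + P sin θ.
Along the incline: P cos θ = m g sin θ + μ_s N = m g sin θ + μ_s (m g cos θ + P sin θ).
Solving, P (cos θ − μ_s sin θ) = m g (sin θ + μ_s cos θ), so P = 509×9.81×(sin 32.4° + 0.4 cos 32.4°)/(cos 32.4° − 0.4 sin 32.4°) = 4990×0.8736/0.63 = 6920 N.

P ≈ 6920 N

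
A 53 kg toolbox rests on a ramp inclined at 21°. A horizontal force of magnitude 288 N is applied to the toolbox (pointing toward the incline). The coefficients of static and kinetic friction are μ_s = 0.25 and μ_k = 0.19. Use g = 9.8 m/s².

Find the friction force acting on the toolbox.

Normal direction: N = m g cos θ + P sin θ = 588.1 N.
Parallel to the incline: P cos θ − m g sin θ = 268.9 − 186.1 = 82.73 N; the friction needed to balance this is 82.73 N acting down the slope.
Maximum static friction: μ_s N = 0.25 × 588.1 = 147 N.
Since 82.73 N is within the 147 N limit, the toolbox stays put and friction is exactly 82.7 N.

f ≈ 82.7 N (down the incline)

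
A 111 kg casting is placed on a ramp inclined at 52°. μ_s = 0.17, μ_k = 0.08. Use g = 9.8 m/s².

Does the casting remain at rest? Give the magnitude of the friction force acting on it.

N = m g cos θ = 670 N.
Down-slope weight component: m g sin θ = 857 N.
μ_s N = 114 N.
857 > 114 N, so it slides; kinetic friction f = μ_k N = 0.08×670 = 53.6 N.

f ≈ 53.6 N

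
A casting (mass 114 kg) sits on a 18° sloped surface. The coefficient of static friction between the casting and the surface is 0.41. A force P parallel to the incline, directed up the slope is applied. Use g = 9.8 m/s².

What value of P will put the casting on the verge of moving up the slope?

At impending motion up the slope, friction acts down-slope at its limit: f = μ_s N.
P is parallel to the surface, so N = m g cos θ = 1060 N.
Along the incline: P = m g sin θ + μ_s N = 345 + 0.41×1060 = 781 N.

P ≈ 781 N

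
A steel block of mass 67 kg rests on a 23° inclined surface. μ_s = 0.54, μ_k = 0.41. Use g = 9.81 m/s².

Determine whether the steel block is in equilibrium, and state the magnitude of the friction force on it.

N = m g cos θ = 605 N.
Down-slope weight component: m g sin θ = 257 N.
μ_s N = 327 N.
257 ≤ 327 N, so it stays put; friction = 257 N.

f ≈ 257 N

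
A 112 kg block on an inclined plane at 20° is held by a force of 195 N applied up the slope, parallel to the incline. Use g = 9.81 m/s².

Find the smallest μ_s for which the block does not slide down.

N = m g cos θ = 1032 N.
Friction must make up the shortfall along the incline: f = m g sin θ − P = 375.8 − 195 = 180.8 N.
At the threshold f = μ_s N, so μ_s,min = 180.8/1032 = 0.175.

μ_s,min ≈ 0.175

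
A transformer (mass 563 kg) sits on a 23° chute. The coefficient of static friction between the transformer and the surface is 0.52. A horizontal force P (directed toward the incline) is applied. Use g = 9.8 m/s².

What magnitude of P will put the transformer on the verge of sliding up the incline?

At impending motion up the slope, friction acts down-slope at its limit: f = μ_s N.
Perpendicular to the incline: N = m g cos θ + P sin θ.
Along the incline: P cos θ = m g sin θ + μ_s N = m g sin θ + μ_s (m g cos θ + P sin θ).
Solving, P (cos θ − μ_s sin θ) = m g (sin θ + μ_s cos θ), so P = 563×9.8×(sin 23° + 0.52 cos 23°)/(cos 23° − 0.52 sin 23°) = 5520×0.8694/0.7173 = 6690 N.

P ≈ 6690 N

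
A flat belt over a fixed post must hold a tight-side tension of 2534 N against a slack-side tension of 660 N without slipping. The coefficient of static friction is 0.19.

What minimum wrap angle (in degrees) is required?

T₂/T₁ = e^{μβ} → β = ln(T₂/T₁)/μ.
β = ln(2534/660)/0.19 = 1.345/0.19 = 7.081 rad.
In degrees: β = 7.081 × 180/π = 406°.

β_min ≈ 406°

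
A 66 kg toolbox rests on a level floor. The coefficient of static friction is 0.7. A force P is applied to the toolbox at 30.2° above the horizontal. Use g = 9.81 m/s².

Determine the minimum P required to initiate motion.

N = m g − P sin α (the pull lifts the toolbox).
At impending slip, P cos α = μ_s N = μ_s (m g − P sin α).
Solving: P (cos α + μ_s sin α) = μ_s m g → P = 0.7×647/(cos 30.2° + 0.7 sin 30.2°) = 453/1.216 = 373 N.

P ≈ 373 N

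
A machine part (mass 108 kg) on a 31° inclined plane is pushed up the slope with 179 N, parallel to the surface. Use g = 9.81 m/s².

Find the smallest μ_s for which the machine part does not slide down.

N = m g cos θ = 908.2 N.
Friction must make up the shortfall along the incline: f = m g sin θ − P = 545.7 − 179 = 366.7 N.
At the threshold f = μ_s N, so μ_s,min = 366.7/908.2 = 0.404.

μ_s,min ≈ 0.404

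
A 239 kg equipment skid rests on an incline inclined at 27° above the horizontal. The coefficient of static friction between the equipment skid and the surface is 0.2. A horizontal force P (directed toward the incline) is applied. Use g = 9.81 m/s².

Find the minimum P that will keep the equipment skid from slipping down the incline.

P_min ≈ 659 N

The equipment skid tends to slide down (tan θ > μ_s), so at the point of impending slip friction acts up-slope at its limit: f = μ_s N.
Perpendicular to the incline: N = m g cos θ + P sin θ.
Along the incline: P cos θ + μ_s N = m g sin θ, i.e. P cos θ + μ_s (m g cos θ + P sin θ) = m g sin θ.
Solving, P (cos θ + μ_s sin θ) = m g (sin θ − μ_s cos θ), so P = 2340×0.2758/0.9818 = 659 N.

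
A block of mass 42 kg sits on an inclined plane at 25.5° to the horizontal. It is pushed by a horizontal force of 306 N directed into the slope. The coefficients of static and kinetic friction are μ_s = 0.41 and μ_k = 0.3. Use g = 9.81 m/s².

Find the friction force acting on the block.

Resolve perpendicular to the incline: N = m g cos θ + P sin θ = 42×9.81×cos 25.5° + 306×sin 25.5° = 503.6 N.
Parallel to the incline: P cos θ − m g sin θ = 276.2 − 177.4 = 98.81 N; the friction needed to balance this is 98.81 N acting down the slope.
Maximum static friction: μ_s N = 0.41 × 503.6 = 206.5 N.
Since 98.81 N is within the 206.5 N limit, the block stays put and friction is exactly 98.8 N.

f ≈ 98.8 N (down the incline)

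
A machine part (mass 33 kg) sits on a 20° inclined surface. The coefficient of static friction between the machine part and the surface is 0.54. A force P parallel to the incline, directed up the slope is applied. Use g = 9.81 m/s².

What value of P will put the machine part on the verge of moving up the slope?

P ≈ 275 N

At impending motion up the slope, friction acts down-slope at its limit: f = μ_s N.
P is parallel to the surface, so N = m g cos θ = 304 N.
Along the incline: P = m g sin θ + μ_s N = 111 + 0.54×304 = 275 N.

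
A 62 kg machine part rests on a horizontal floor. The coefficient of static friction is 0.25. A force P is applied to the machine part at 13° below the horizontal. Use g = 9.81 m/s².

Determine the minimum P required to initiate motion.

P ≈ 166 N

N = m g + P sin α (the push presses the machine part into the horizontal floor).
At impending slip, P cos α = μ_s N = μ_s (m g + P sin α).
Solving: P (cos α − μ_s sin α) = μ_s m g → P = 0.25×608/(cos 13° − 0.25 sin 13°) = 152/0.9181 = 166 N.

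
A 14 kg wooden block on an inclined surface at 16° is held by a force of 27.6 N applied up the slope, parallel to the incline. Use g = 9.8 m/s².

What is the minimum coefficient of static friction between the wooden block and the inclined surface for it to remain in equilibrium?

μ_s,min ≈ 0.0775

N = m g cos θ = 131.9 N.
Friction must make up the shortfall along the incline: f = m g sin θ − P = 37.82 − 27.6 = 10.22 N.
At the threshold f = μ_s N, so μ_s,min = 10.22/131.9 = 0.0775.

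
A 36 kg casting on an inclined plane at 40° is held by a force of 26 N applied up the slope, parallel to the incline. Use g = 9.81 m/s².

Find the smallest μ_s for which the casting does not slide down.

μ_s,min ≈ 0.743

N = m g cos θ = 270.5 N.
Friction must make up the shortfall along the incline: f = m g sin θ − P = 227 − 26 = 201 N.
At the threshold f = μ_s N, so μ_s,min = 201/270.5 = 0.743.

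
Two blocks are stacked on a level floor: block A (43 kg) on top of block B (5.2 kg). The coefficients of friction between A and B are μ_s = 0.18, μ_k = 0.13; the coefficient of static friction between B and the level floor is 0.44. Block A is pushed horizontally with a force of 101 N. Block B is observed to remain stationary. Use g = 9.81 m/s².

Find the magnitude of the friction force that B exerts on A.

The normal force B exerts on A is simply A's weight, N₁ = 421.8 N.
So the A–B interface can sustain at most μ_s N₁ = 75.93 N of static friction.
Since P = 101 N > 75.93 N, A slides on B; the A–B friction is kinetic: f₁ = μ_k N₁ = 0.13×421.8 = 54.8 N.
B experiences an equal 54.8 N forward from A (third law). B is in equilibrium, so the floor supplies f₂ = 54.8 N of static friction (limit μ_s(m_A+m_B)g = 208.1 N, not exceeded).

f ≈ 54.8 N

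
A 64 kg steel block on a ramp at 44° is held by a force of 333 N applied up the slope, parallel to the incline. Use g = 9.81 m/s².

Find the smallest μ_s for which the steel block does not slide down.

N = m g cos θ = 451.6 N.
Friction must make up the shortfall along the incline: f = m g sin θ − P = 436.1 − 333 = 103.1 N.
At the threshold f = μ_s N, so μ_s,min = 103.1/451.6 = 0.228.

μ_s,min ≈ 0.228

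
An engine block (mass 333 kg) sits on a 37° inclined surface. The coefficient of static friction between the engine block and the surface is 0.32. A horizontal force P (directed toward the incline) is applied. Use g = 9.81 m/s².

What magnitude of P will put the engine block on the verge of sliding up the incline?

At impending motion up the slope, friction acts down-slope at its limit: f = μ_s N.
Perpendicular to the incline: N = m g cos θ + P sin θ.
Along the incline: P cos θ = m g sin θ + μ_s N = m g sin θ + μ_s (m g cos θ + P sin θ).
Solving, P (cos θ − μ_s sin θ) = m g (sin θ + μ_s cos θ), so P = 333×9.81×(sin 37° + 0.32 cos 37°)/(cos 37° − 0.32 sin 37°) = 3270×0.8574/0.6061 = 4620 N.

P ≈ 4620 N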